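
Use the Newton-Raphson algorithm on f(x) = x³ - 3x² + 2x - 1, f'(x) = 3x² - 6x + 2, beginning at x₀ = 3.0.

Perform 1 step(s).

f(x) = x³ - 3x² + 2x - 1
f'(x) = 3x² - 6x + 2
x₀ = 3.0

Newton-Raphson formula: x_{n+1} = x_n - f(x_n)/f'(x_n)

Iteration 1:
  f(3.000000) = 5.000000
  f'(3.000000) = 11.000000
  x_1 = 3.000000 - 5.000000/11.000000 = 2.545455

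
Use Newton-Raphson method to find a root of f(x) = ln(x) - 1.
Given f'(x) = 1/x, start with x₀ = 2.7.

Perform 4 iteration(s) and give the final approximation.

f(x) = ln(x) - 1
f'(x) = 1/x
x₀ = 2.7

Newton-Raphson formula: x_{n+1} = x_n - f(x_n)/f'(x_n)

Iteration 1:
  f(2.700000) = -0.006748
  f'(2.700000) = 0.370370
  x_1 = 2.700000 - (-0.006748)/0.370370 = 2.718220
Iteration 2:
  f(2.718220) = -0.000023
  f'(2.718220) = 0.367888
  x_2 = 2.718220 - (-0.000023)/0.367888 = 2.718282
Iteration 3:
  f(2.718282) = 0.000000
  f'(2.718282) = 0.367879
  x_3 = 2.718282 - 0.000000/0.367879 = 2.718282
Iteration 4:
  f(2.718282) = 0.000000
  f'(2.718282) = 0.367879
  x_4 = 2.718282 - 0.000000/0.367879 = 2.718282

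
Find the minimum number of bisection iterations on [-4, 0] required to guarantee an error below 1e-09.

We need (b-a)/2^n ≤ 1e-09
(0 - (-4))/2^n ≤ 1e-09
4/2^n ≤ 1e-09
2^n ≥ 4000000000
n ≥ log₂(4000000000) = 31.90
n ≥ 32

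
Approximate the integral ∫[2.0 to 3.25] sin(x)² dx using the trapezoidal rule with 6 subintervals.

f(x) = sin(x)²
a = 2.0, b = 3.25, n = 6
h = (b - a)/n = 0.208333

Trapezoidal rule: (h/2)[f(x₀) + 2f(x₁) + 2f(x₂) + ... + f(xₙ)]

x_0 = 2.0000, f(x_0) = 0.826822, coefficient = 1
x_1 = 2.2083, f(x_1) = 0.645715, coefficient = 2
x_2 = 2.4167, f(x_2) = 0.439675, coefficient = 2
x_3 = 2.6250, f(x_3) = 0.243957, coefficient = 2
x_4 = 2.8333, f(x_4) = 0.092052, coefficient = 2
x_5 = 3.0417, f(x_5) = 0.009952, coefficient = 2
x_6 = 3.2500, f(x_6) = 0.011706, coefficient = 1

I ≈ (0.208333/2) × 3.701231 = 0.385545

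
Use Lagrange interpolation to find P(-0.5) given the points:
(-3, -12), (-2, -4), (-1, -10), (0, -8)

Lagrange interpolation formula:
P(x) = Σ yᵢ × Lᵢ(x)
where Lᵢ(x) = Π_{j≠i} (x - xⱼ)/(xᵢ - xⱼ)

L_0(-0.5) = (-0.5 - (-2))/(-3 - (-2)) × (-0.5 - (-1))/(-3 - (-1)) × (-0.5 - 0)/(-3 - 0) = 0.062500
L_1(-0.5) = (-0.5 - (-3))/(-2 - (-3)) × (-0.5 - (-1))/(-2 - (-1)) × (-0.5 - 0)/(-2 - 0) = -0.312500
L_2(-0.5) = (-0.5 - (-3))/(-1 - (-3)) × (-0.5 - (-2))/(-1 - (-2)) × (-0.5 - 0)/(-1 - 0) = 0.937500
L_3(-0.5) = (-0.5 - (-3))/(0 - (-3)) × (-0.5 - (-2))/(0 - (-2)) × (-0.5 - (-1))/(0 - (-1)) = 0.312500

P(-0.5) = (-12)×L_0(-0.5) + (-4)×L_1(-0.5) + (-10)×L_2(-0.5) + (-8)×L_3(-0.5)
P(-0.5) = -11.375000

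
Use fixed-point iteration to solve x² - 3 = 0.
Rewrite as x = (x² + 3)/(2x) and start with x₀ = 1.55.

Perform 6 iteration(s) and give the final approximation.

Equation: x² - 3 = 0
Fixed-point form: x = (x² + 3)/(2x)
x₀ = 1.55

x_1 = g(1.550000) = 1.742742
x_2 = g(1.742742) = 1.732084
x_3 = g(1.732084) = 1.732051
x_4 = g(1.732051) = 1.732051
x_5 = g(1.732051) = 1.732051
x_6 = g(1.732051) = 1.732051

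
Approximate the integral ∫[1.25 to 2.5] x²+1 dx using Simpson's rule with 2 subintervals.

f(x) = x²+1
a = 1.25, b = 2.5, n = 2
h = (b - a)/n = 0.625000

Simpson's rule: (h/3)[f(x₀) + 4f(x₁) + 2f(x₂) + ... + f(xₙ)]

x_0 = 1.2500, f(x_0) = 2.562500, coefficient = 1
x_1 = 1.8750, f(x_1) = 4.515625, coefficient = 4
x_2 = 2.5000, f(x_2) = 7.250000, coefficient = 1

I ≈ (0.625000/3) × 27.875000 = 5.807292
Exact value: 5.807292
Error: 0.000000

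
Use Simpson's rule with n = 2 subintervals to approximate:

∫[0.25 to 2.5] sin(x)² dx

f(x) = sin(x)²
a = 0.25, b = 2.5, n = 2
h = (b - a)/n = 1.125000

Simpson's rule: (h/3)[f(x₀) + 4f(x₁) + 2f(x₂) + ... + f(xₙ)]

x_0 = 0.2500, f(x_0) = 0.061209, coefficient = 1
x_1 = 1.3750, f(x_1) = 0.962151, coefficient = 4
x_2 = 2.5000, f(x_2) = 0.358169, coefficient = 1

I ≈ (1.125000/3) × 4.267982 = 1.600493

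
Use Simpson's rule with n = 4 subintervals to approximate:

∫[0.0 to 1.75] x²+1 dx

f(x) = x²+1
a = 0.0, b = 1.75, n = 4
h = (b - a)/n = 0.437500

Simpson's rule: (h/3)[f(x₀) + 4f(x₁) + 2f(x₂) + ... + f(xₙ)]

x_0 = 0.0000, f(x_0) = 1.000000, coefficient = 1
x_1 = 0.4375, f(x_1) = 1.191406, coefficient = 4
x_2 = 0.8750, f(x_2) = 1.765625, coefficient = 2
x_3 = 1.3125, f(x_3) = 2.722656, coefficient = 4
x_4 = 1.7500, f(x_4) = 4.062500, coefficient = 1

I ≈ (0.437500/3) × 24.250000 = 3.536458
Exact value: 3.536458
Error: 0.000000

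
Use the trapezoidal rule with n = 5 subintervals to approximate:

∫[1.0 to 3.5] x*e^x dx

f(x) = x*e^x
a = 1.0, b = 3.5, n = 5
h = (b - a)/n = 0.500000

Trapezoidal rule: (h/2)[f(x₀) + 2f(x₁) + 2f(x₂) + ... + f(xₙ)]

x_0 = 1.0000, f(x_0) = 2.718282, coefficient = 1
x_1 = 1.5000, f(x_1) = 6.722534, coefficient = 2
x_2 = 2.0000, f(x_2) = 14.778112, coefficient = 2
x_3 = 2.5000, f(x_3) = 30.456235, coefficient = 2
x_4 = 3.0000, f(x_4) = 60.256611, coefficient = 2
x_5 = 3.5000, f(x_5) = 115.904082, coefficient = 1

I ≈ (0.500000/2) × 343.049347 = 85.762337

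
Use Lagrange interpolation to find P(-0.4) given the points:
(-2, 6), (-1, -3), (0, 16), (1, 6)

Lagrange interpolation formula:
P(x) = Σ yᵢ × Lᵢ(x)
where Lᵢ(x) = Π_{j≠i} (x - xⱼ)/(xᵢ - xⱼ)

L_0(-0.4) = (-0.4 - (-1))/(-2 - (-1)) × (-0.4 - 0)/(-2 - 0) × (-0.4 - 1)/(-2 - 1) = -0.056000
L_1(-0.4) = (-0.4 - (-2))/(-1 - (-2)) × (-0.4 - 0)/(-1 - 0) × (-0.4 - 1)/(-1 - 1) = 0.448000
L_2(-0.4) = (-0.4 - (-2))/(0 - (-2)) × (-0.4 - (-1))/(0 - (-1)) × (-0.4 - 1)/(0 - 1) = 0.672000
L_3(-0.4) = (-0.4 - (-2))/(1 - (-2)) × (-0.4 - (-1))/(1 - (-1)) × (-0.4 - 0)/(1 - 0) = -0.064000

P(-0.4) = 6×L_0(-0.4) + (-3)×L_1(-0.4) + 16×L_2(-0.4) + 6×L_3(-0.4)
P(-0.4) = 8.688000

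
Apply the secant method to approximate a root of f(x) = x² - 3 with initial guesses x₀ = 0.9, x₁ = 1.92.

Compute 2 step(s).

f(x) = x² - 3
x₀ = 0.9, x₁ = 1.92

Secant formula: x_{n+1} = x_n - f(x_n)(x_n - x_{n-1})/(f(x_n) - f(x_{n-1}))

Iteration 1:
  f(0.900000) = -2.190000
  f(1.920000) = 0.686400
  x_2 = 1.920000 - 0.686400×(1.920000 - 0.900000)/(0.686400 - (-2.190000))
       = 1.676596
Iteration 2:
  f(1.920000) = 0.686400
  f(1.676596) = -0.189027
  x_3 = 1.676596 - (-0.189027)×(1.676596 - 1.920000)/(-0.189027 - 0.686400)
       = 1.729153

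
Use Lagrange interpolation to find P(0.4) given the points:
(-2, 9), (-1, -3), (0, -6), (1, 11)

Lagrange interpolation formula:
P(x) = Σ yᵢ × Lᵢ(x)
where Lᵢ(x) = Π_{j≠i} (x - xⱼ)/(xᵢ - xⱼ)

L_0(0.4) = (0.4 - (-1))/(-2 - (-1)) × (0.4 - 0)/(-2 - 0) × (0.4 - 1)/(-2 - 1) = 0.056000
L_1(0.4) = (0.4 - (-2))/(-1 - (-2)) × (0.4 - 0)/(-1 - 0) × (0.4 - 1)/(-1 - 1) = -0.288000
L_2(0.4) = (0.4 - (-2))/(0 - (-2)) × (0.4 - (-1))/(0 - (-1)) × (0.4 - 1)/(0 - 1) = 1.008000
L_3(0.4) = (0.4 - (-2))/(1 - (-2)) × (0.4 - (-1))/(1 - (-1)) × (0.4 - 0)/(1 - 0) = 0.224000

P(0.4) = 9×L_0(0.4) + (-3)×L_1(0.4) + (-6)×L_2(0.4) + 11×L_3(0.4)
P(0.4) = -2.216000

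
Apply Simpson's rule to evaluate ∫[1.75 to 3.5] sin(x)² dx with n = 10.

f(x) = sin(x)²
a = 1.75, b = 3.5, n = 10
h = (b - a)/n = 0.175000

Simpson's rule: (h/3)[f(x₀) + 4f(x₁) + 2f(x₂) + ... + f(xₙ)]

x_0 = 1.7500, f(x_0) = 0.968228, coefficient = 1
x_1 = 1.9250, f(x_1) = 0.879700, coefficient = 4
x_2 = 2.1000, f(x_2) = 0.745130, coefficient = 2
x_3 = 2.2750, f(x_3) = 0.580838, coefficient = 4
x_4 = 2.4500, f(x_4) = 0.406744, coefficient = 2
x_5 = 2.6250, f(x_5) = 0.243957, coefficient = 4
x_6 = 2.8000, f(x_6) = 0.112217, coefficient = 2
x_7 = 2.9750, f(x_7) = 0.027497, coefficient = 4
x_8 = 3.1500, f(x_8) = 0.000071, coefficient = 2
x_9 = 3.3250, f(x_9) = 0.033263, coefficient = 4
x_10 = 3.5000, f(x_10) = 0.123049, coefficient = 1

I ≈ (0.175000/3) × 10.680621 = 0.623036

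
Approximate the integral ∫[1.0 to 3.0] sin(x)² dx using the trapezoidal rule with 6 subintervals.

f(x) = sin(x)²
a = 1.0, b = 3.0, n = 6
h = (b - a)/n = 0.333333

Trapezoidal rule: (h/2)[f(x₀) + 2f(x₁) + 2f(x₂) + ... + f(xₙ)]

x_0 = 1.0000, f(x_0) = 0.708073, coefficient = 1
x_1 = 1.3333, f(x_1) = 0.944663, coefficient = 2
x_2 = 1.6667, f(x_2) = 0.990837, coefficient = 2
x_3 = 2.0000, f(x_3) = 0.826822, coefficient = 2
x_4 = 2.3333, f(x_4) = 0.522853, coefficient = 2
x_5 = 2.6667, f(x_5) = 0.209098, coefficient = 2
x_6 = 3.0000, f(x_6) = 0.019915, coefficient = 1

I ≈ (0.333333/2) × 7.716535 = 1.286089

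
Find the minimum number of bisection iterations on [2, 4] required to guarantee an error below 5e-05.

We need (b-a)/2^n ≤ 5e-05
(4 - 2)/2^n ≤ 5e-05
2/2^n ≤ 5e-05
2^n ≥ 40000
n ≥ log₂(40000) = 15.29
n ≥ 16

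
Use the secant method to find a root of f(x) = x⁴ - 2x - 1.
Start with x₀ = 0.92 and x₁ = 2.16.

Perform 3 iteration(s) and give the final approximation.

f(x) = x⁴ - 2x - 1
x₀ = 0.92, x₁ = 2.16

Secant formula: x_{n+1} = x_n - f(x_n)(x_n - x_{n-1})/(f(x_n) - f(x_{n-1}))

Iteration 1:
  f(0.920000) = -2.123607
  f(2.160000) = 16.447823
  x_2 = 2.160000 - 16.447823×(2.160000 - 0.920000)/(16.447823 - (-2.123607))
       = 1.061792
Iteration 2:
  f(2.160000) = 16.447823
  f(1.061792) = -1.852549
  x_3 = 1.061792 - (-1.852549)×(1.061792 - 2.160000)/(-1.852549 - 16.447823)
       = 1.172963
Iteration 3:
  f(1.061792) = -1.852549
  f(1.172963) = -1.452983
  x_4 = 1.172963 - (-1.452983)×(1.172963 - 1.061792)/(-1.452983 - (-1.852549))
       = 1.577228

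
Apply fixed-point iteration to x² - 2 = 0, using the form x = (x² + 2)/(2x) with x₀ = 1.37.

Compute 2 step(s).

Equation: x² - 2 = 0
Fixed-point form: x = (x² + 2)/(2x)
x₀ = 1.37

x_1 = g(1.370000) = 1.414927
x_2 = g(1.414927) = 1.414214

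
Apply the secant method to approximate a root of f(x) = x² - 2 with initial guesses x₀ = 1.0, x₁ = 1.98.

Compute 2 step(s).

f(x) = x² - 2
x₀ = 1.0, x₁ = 1.98

Secant formula: x_{n+1} = x_n - f(x_n)(x_n - x_{n-1})/(f(x_n) - f(x_{n-1}))

Iteration 1:
  f(1.000000) = -1.000000
  f(1.980000) = 1.920400
  x_2 = 1.980000 - 1.920400×(1.980000 - 1.000000)/(1.920400 - (-1.000000))
       = 1.335570
Iteration 2:
  f(1.980000) = 1.920400
  f(1.335570) = -0.216252
  x_3 = 1.335570 - (-0.216252)×(1.335570 - 1.980000)/(-0.216252 - 1.920400)
       = 1.400793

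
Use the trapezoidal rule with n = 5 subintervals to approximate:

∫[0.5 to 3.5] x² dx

f(x) = x²
a = 0.5, b = 3.5, n = 5
h = (b - a)/n = 0.600000

Trapezoidal rule: (h/2)[f(x₀) + 2f(x₁) + 2f(x₂) + ... + f(xₙ)]

x_0 = 0.5000, f(x_0) = 0.250000, coefficient = 1
x_1 = 1.1000, f(x_1) = 1.210000, coefficient = 2
x_2 = 1.7000, f(x_2) = 2.890000, coefficient = 2
x_3 = 2.3000, f(x_3) = 5.290000, coefficient = 2
x_4 = 2.9000, f(x_4) = 8.410000, coefficient = 2
x_5 = 3.5000, f(x_5) = 12.250000, coefficient = 1

I ≈ (0.600000/2) × 48.100000 = 14.430000
Exact value: 14.250000
Error: 0.180000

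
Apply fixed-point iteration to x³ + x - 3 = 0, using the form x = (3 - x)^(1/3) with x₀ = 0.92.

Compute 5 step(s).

Equation: x³ + x - 3 = 0
Fixed-point form: x = (3 - x)^(1/3)
x₀ = 0.92

x_1 = g(0.920000) = 1.276501
x_2 = g(1.276501) = 1.198957
x_3 = g(1.198957) = 1.216675
x_4 = g(1.216675) = 1.212672
x_5 = g(1.212672) = 1.213579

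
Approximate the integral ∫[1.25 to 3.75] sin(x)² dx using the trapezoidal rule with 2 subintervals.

f(x) = sin(x)²
a = 1.25, b = 3.75, n = 2
h = (b - a)/n = 1.250000

Trapezoidal rule: (h/2)[f(x₀) + 2f(x₁) + 2f(x₂) + ... + f(xₙ)]

x_0 = 1.2500, f(x_0) = 0.900572, coefficient = 1
x_1 = 2.5000, f(x_1) = 0.358169, coefficient = 2
x_2 = 3.7500, f(x_2) = 0.326682, coefficient = 1

I ≈ (1.250000/2) × 1.943592 = 1.214745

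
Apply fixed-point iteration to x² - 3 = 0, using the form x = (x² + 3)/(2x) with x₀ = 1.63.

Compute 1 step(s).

Equation: x² - 3 = 0
Fixed-point form: x = (x² + 3)/(2x)
x₀ = 1.63

x_1 = g(1.630000) = 1.735245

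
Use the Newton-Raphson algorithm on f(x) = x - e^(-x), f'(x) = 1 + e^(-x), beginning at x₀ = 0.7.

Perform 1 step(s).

f(x) = x - e^(-x)
f'(x) = 1 + e^(-x)
x₀ = 0.7

Newton-Raphson formula: x_{n+1} = x_n - f(x_n)/f'(x_n)

Iteration 1:
  f(0.700000) = 0.203415
  f'(0.700000) = 1.496585
  x_1 = 0.700000 - 0.203415/1.496585 = 0.564081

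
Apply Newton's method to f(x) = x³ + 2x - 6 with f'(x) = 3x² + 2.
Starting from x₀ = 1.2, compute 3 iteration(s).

f(x) = x³ + 2x - 6
f'(x) = 3x² + 2
x₀ = 1.2

Newton-Raphson formula: x_{n+1} = x_n - f(x_n)/f'(x_n)

Iteration 1:
  f(1.200000) = -1.872000
  f'(1.200000) = 6.320000
  x_1 = 1.200000 - (-1.872000)/6.320000 = 1.496203
Iteration 2:
  f(1.496203) = 0.341837
  f'(1.496203) = 8.715866
  x_2 = 1.496203 - 0.341837/8.715866 = 1.456982
Iteration 3:
  f(1.456982) = 0.006844
  f'(1.456982) = 8.368394
  x_3 = 1.456982 - 0.006844/8.368394 = 1.456165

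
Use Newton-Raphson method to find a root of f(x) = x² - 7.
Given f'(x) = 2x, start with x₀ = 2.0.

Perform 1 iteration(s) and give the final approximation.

f(x) = x² - 7
f'(x) = 2x
x₀ = 2.0

Newton-Raphson formula: x_{n+1} = x_n - f(x_n)/f'(x_n)

Iteration 1:
  f(2.000000) = -3.000000
  f'(2.000000) = 4.000000
  x_1 = 2.000000 - (-3.000000)/4.000000 = 2.750000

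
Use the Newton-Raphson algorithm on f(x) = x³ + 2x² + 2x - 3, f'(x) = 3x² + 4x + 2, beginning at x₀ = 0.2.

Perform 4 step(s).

f(x) = x³ + 2x² + 2x - 3
f'(x) = 3x² + 4x + 2
x₀ = 0.2

Newton-Raphson formula: x_{n+1} = x_n - f(x_n)/f'(x_n)

Iteration 1:
  f(0.200000) = -2.512000
  f'(0.200000) = 2.920000
  x_1 = 0.200000 - (-2.512000)/2.920000 = 1.060274
Iteration 2:
  f(1.060274) = 2.560849
  f'(1.060274) = 9.613639
  x_2 = 1.060274 - 2.560849/9.613639 = 0.793897
Iteration 3:
  f(0.793897) = 0.348712
  f'(0.793897) = 7.066408
  x_3 = 0.793897 - 0.348712/7.066408 = 0.744549
Iteration 4:
  f(0.744549) = 0.010550
  f'(0.744549) = 6.641259
  x_4 = 0.744549 - 0.010550/6.641259 = 0.742961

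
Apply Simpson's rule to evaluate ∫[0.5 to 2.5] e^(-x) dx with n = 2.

f(x) = e^(-x)
a = 0.5, b = 2.5, n = 2
h = (b - a)/n = 1.000000

Simpson's rule: (h/3)[f(x₀) + 4f(x₁) + 2f(x₂) + ... + f(xₙ)]

x_0 = 0.5000, f(x_0) = 0.606531, coefficient = 1
x_1 = 1.5000, f(x_1) = 0.223130, coefficient = 4
x_2 = 2.5000, f(x_2) = 0.082085, coefficient = 1

I ≈ (1.000000/3) × 1.581136 = 0.527045
Exact value: 0.524446
Error: 0.002600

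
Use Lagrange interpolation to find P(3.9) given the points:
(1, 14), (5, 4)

Lagrange interpolation formula:
P(x) = Σ yᵢ × Lᵢ(x)
where Lᵢ(x) = Π_{j≠i} (x - xⱼ)/(xᵢ - xⱼ)

L_0(3.9) = (3.9 - 5)/(1 - 5) = 0.275000
L_1(3.9) = (3.9 - 1)/(5 - 1) = 0.725000

P(3.9) = 14×L_0(3.9) + 4×L_1(3.9)
P(3.9) = 6.750000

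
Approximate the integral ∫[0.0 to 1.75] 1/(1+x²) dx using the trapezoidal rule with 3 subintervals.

f(x) = 1/(1+x²)
a = 0.0, b = 1.75, n = 3
h = (b - a)/n = 0.583333

Trapezoidal rule: (h/2)[f(x₀) + 2f(x₁) + 2f(x₂) + ... + f(xₙ)]

x_0 = 0.0000, f(x_0) = 1.000000, coefficient = 1
x_1 = 0.5833, f(x_1) = 0.746114, coefficient = 2
x_2 = 1.1667, f(x_2) = 0.423529, coefficient = 2
x_3 = 1.7500, f(x_3) = 0.246154, coefficient = 1

I ≈ (0.583333/2) × 3.585441 = 1.045754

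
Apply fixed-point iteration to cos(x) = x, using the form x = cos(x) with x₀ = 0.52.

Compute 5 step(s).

Equation: cos(x) = x
Fixed-point form: x = cos(x)
x₀ = 0.52

x_1 = g(0.520000) = 0.867819
x_2 = g(0.867819) = 0.646492
x_3 = g(0.646492) = 0.798202
x_4 = g(0.798202) = 0.697995
x_5 = g(0.697995) = 0.766132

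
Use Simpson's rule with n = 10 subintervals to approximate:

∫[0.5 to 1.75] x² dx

f(x) = x²
a = 0.5, b = 1.75, n = 10
h = (b - a)/n = 0.125000

Simpson's rule: (h/3)[f(x₀) + 4f(x₁) + 2f(x₂) + ... + f(xₙ)]

x_0 = 0.5000, f(x_0) = 0.250000, coefficient = 1
x_1 = 0.6250, f(x_1) = 0.390625, coefficient = 4
x_2 = 0.7500, f(x_2) = 0.562500, coefficient = 2
x_3 = 0.8750, f(x_3) = 0.765625, coefficient = 4
x_4 = 1.0000, f(x_4) = 1.000000, coefficient = 2
x_5 = 1.1250, f(x_5) = 1.265625, coefficient = 4
x_6 = 1.2500, f(x_6) = 1.562500, coefficient = 2
x_7 = 1.3750, f(x_7) = 1.890625, coefficient = 4
x_8 = 1.5000, f(x_8) = 2.250000, coefficient = 2
x_9 = 1.6250, f(x_9) = 2.640625, coefficient = 4
x_10 = 1.7500, f(x_10) = 3.062500, coefficient = 1

I ≈ (0.125000/3) × 41.875000 = 1.744792
Exact value: 1.744792
Error: 0.000000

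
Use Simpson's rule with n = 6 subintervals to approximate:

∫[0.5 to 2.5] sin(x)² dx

f(x) = sin(x)²
a = 0.5, b = 2.5, n = 6
h = (b - a)/n = 0.333333

Simpson's rule: (h/3)[f(x₀) + 4f(x₁) + 2f(x₂) + ... + f(xₙ)]

x_0 = 0.5000, f(x_0) = 0.229849, coefficient = 1
x_1 = 0.8333, f(x_1) = 0.547862, coefficient = 4
x_2 = 1.1667, f(x_2) = 0.845379, coefficient = 2
x_3 = 1.5000, f(x_3) = 0.994996, coefficient = 4
x_4 = 1.8333, f(x_4) = 0.932643, coefficient = 2
x_5 = 2.1667, f(x_5) = 0.685022, coefficient = 4
x_6 = 2.5000, f(x_6) = 0.358169, coefficient = 1

I ≈ (0.333333/3) × 13.055581 = 1.450620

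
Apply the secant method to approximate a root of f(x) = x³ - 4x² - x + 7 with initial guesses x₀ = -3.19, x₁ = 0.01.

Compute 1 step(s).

f(x) = x³ - 4x² - x + 7
x₀ = -3.19, x₁ = 0.01

Secant formula: x_{n+1} = x_n - f(x_n)(x_n - x_{n-1})/(f(x_n) - f(x_{n-1}))

Iteration 1:
  f(-3.190000) = -62.976159
  f(0.010000) = 6.989601
  x_2 = 0.010000 - 6.989601×(0.010000 - (-3.190000))/(6.989601 - (-62.976159))
       = -0.309681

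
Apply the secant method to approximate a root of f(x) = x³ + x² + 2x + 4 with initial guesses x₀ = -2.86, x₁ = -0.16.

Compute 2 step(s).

f(x) = x³ + x² + 2x + 4
x₀ = -2.86, x₁ = -0.16

Secant formula: x_{n+1} = x_n - f(x_n)(x_n - x_{n-1})/(f(x_n) - f(x_{n-1}))

Iteration 1:
  f(-2.860000) = -16.934056
  f(-0.160000) = 3.701504
  x_2 = -0.160000 - 3.701504×(-0.160000 - (-2.860000))/(3.701504 - (-16.934056))
       = -0.644313
Iteration 2:
  f(-0.160000) = 3.701504
  f(-0.644313) = 2.859035
  x_3 = -0.644313 - 2.859035×(-0.644313 - (-0.160000))/(2.859035 - 3.701504)
       = -2.287893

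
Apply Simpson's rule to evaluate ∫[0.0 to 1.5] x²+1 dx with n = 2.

f(x) = x²+1
a = 0.0, b = 1.5, n = 2
h = (b - a)/n = 0.750000

Simpson's rule: (h/3)[f(x₀) + 4f(x₁) + 2f(x₂) + ... + f(xₙ)]

x_0 = 0.0000, f(x_0) = 1.000000, coefficient = 1
x_1 = 0.7500, f(x_1) = 1.562500, coefficient = 4
x_2 = 1.5000, f(x_2) = 3.250000, coefficient = 1

I ≈ (0.750000/3) × 10.500000 = 2.625000
Exact value: 2.625000
Error: 0.000000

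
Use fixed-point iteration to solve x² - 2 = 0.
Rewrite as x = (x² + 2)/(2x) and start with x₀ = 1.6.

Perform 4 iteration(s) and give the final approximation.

Equation: x² - 2 = 0
Fixed-point form: x = (x² + 2)/(2x)
x₀ = 1.6

x_1 = g(1.600000) = 1.425000
x_2 = g(1.425000) = 1.414254
x_3 = g(1.414254) = 1.414214
x_4 = g(1.414214) = 1.414214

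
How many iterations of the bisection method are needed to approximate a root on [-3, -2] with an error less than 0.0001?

We need (b-a)/2^n ≤ 0.0001
(-2 - (-3))/2^n ≤ 0.0001
1/2^n ≤ 0.0001
2^n ≥ 10000
n ≥ log₂(10000) = 13.29
n ≥ 14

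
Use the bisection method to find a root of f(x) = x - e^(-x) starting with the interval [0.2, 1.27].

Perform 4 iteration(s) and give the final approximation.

f(x) = x - e^(-x)
Initial interval: [0.2, 1.27]

Iteration 1:
  c_1 = (0.200000 + 1.270000)/2 = 0.735000
  f(c_1) = f(0.735000) = 0.255495
  f(a) × f(c) < 0, new interval: [0.200000, 0.735000]
Iteration 2:
  c_2 = (0.200000 + 0.735000)/2 = 0.467500
  f(c_2) = f(0.467500) = -0.159067
  f(a) × f(c) ≥ 0, new interval: [0.467500, 0.735000]
Iteration 3:
  c_3 = (0.467500 + 0.735000)/2 = 0.601250
  f(c_3) = f(0.601250) = 0.053124
  f(a) × f(c) < 0, new interval: [0.467500, 0.601250]
Iteration 4:
  c_4 = (0.467500 + 0.601250)/2 = 0.534375
  f(c_4) = f(0.534375) = -0.051660
  f(a) × f(c) ≥ 0, new interval: [0.534375, 0.601250]

After 4 iteration(s), the approximation is c_4 = 0.534375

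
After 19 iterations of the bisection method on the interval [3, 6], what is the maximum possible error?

Bisection error bound: |error| ≤ (b-a)/2^n
|error| ≤ (6 - 3)/2^19 = 3/2^19
|error| ≤ 0.0000057220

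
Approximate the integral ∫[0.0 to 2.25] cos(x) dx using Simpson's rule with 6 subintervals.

f(x) = cos(x)
a = 0.0, b = 2.25, n = 6
h = (b - a)/n = 0.375000

Simpson's rule: (h/3)[f(x₀) + 4f(x₁) + 2f(x₂) + ... + f(xₙ)]

x_0 = 0.0000, f(x_0) = 1.000000, coefficient = 1
x_1 = 0.3750, f(x_1) = 0.930508, coefficient = 4
x_2 = 0.7500, f(x_2) = 0.731689, coefficient = 2
x_3 = 1.1250, f(x_3) = 0.431177, coefficient = 4
x_4 = 1.5000, f(x_4) = 0.070737, coefficient = 2
x_5 = 1.8750, f(x_5) = -0.299534, coefficient = 4
x_6 = 2.2500, f(x_6) = -0.628174, coefficient = 1

I ≈ (0.375000/3) × 6.225281 = 0.778160
Exact value: 0.778073
Error: 0.000087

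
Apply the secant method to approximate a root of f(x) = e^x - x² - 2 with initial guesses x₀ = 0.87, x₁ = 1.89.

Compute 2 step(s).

f(x) = e^x - x² - 2
x₀ = 0.87, x₁ = 1.89

Secant formula: x_{n+1} = x_n - f(x_n)(x_n - x_{n-1})/(f(x_n) - f(x_{n-1}))

Iteration 1:
  f(0.870000) = -0.369989
  f(1.890000) = 1.047269
  x_2 = 1.890000 - 1.047269×(1.890000 - 0.870000)/(1.047269 - (-0.369989))
       = 1.136281
Iteration 2:
  f(1.890000) = 1.047269
  f(1.136281) = -0.175973
  x_3 = 1.136281 - (-0.175973)×(1.136281 - 1.890000)/(-0.175973 - 1.047269)
       = 1.244709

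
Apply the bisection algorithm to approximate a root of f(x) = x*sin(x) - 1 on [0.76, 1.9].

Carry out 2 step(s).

f(x) = x*sin(x) - 1
Initial interval: [0.76, 1.9]

Iteration 1:
  c_1 = (0.760000 + 1.900000)/2 = 1.330000
  f(c_1) = f(1.330000) = 0.291627
  f(a) × f(c) < 0, new interval: [0.760000, 1.330000]
Iteration 2:
  c_2 = (0.760000 + 1.330000)/2 = 1.045000
  f(c_2) = f(1.045000) = -0.096154
  f(a) × f(c) ≥ 0, new interval: [1.045000, 1.330000]

After 2 iteration(s), the approximation is c_2 = 1.045000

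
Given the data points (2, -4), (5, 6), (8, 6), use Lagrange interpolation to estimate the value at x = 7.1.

Lagrange interpolation formula:
P(x) = Σ yᵢ × Lᵢ(x)
where Lᵢ(x) = Π_{j≠i} (x - xⱼ)/(xᵢ - xⱼ)

L_0(7.1) = (7.1 - 5)/(2 - 5) × (7.1 - 8)/(2 - 8) = -0.105000
L_1(7.1) = (7.1 - 2)/(5 - 2) × (7.1 - 8)/(5 - 8) = 0.510000
L_2(7.1) = (7.1 - 2)/(8 - 2) × (7.1 - 5)/(8 - 5) = 0.595000

P(7.1) = (-4)×L_0(7.1) + 6×L_1(7.1) + 6×L_2(7.1)
P(7.1) = 7.050000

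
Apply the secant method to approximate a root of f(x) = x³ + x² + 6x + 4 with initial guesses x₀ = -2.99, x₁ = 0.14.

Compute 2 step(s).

f(x) = x³ + x² + 6x + 4
x₀ = -2.99, x₁ = 0.14

Secant formula: x_{n+1} = x_n - f(x_n)(x_n - x_{n-1})/(f(x_n) - f(x_{n-1}))

Iteration 1:
  f(-2.990000) = -31.730799
  f(0.140000) = 4.862344
  x_2 = 0.140000 - 4.862344×(0.140000 - (-2.990000))/(4.862344 - (-31.730799))
       = -0.275901
Iteration 2:
  f(0.140000) = 4.862344
  f(-0.275901) = 2.399712
  x_3 = -0.275901 - 2.399712×(-0.275901 - 0.140000)/(2.399712 - 4.862344)
       = -0.681176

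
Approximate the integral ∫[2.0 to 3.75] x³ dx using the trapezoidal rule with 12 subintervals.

f(x) = x³
a = 2.0, b = 3.75, n = 12
h = (b - a)/n = 0.145833

Trapezoidal rule: (h/2)[f(x₀) + 2f(x₁) + 2f(x₂) + ... + f(xₙ)]

x_0 = 2.0000, f(x_0) = 8.000000, coefficient = 1
x_1 = 2.1458, f(x_1) = 9.880706, coefficient = 2
x_2 = 2.2917, f(x_2) = 12.035229, coefficient = 2
x_3 = 2.4375, f(x_3) = 14.482178, coefficient = 2
x_4 = 2.5833, f(x_4) = 17.240162, coefficient = 2
x_5 = 2.7292, f(x_5) = 20.327790, coefficient = 2
x_6 = 2.8750, f(x_6) = 23.763672, coefficient = 2
x_7 = 3.0208, f(x_7) = 27.566415, coefficient = 2
x_8 = 3.1667, f(x_8) = 31.754630, coefficient = 2
x_9 = 3.3125, f(x_9) = 36.346924, coefficient = 2
x_10 = 3.4583, f(x_10) = 41.361907, coefficient = 2
x_11 = 3.6042, f(x_11) = 46.818188, coefficient = 2
x_12 = 3.7500, f(x_12) = 52.734375, coefficient = 1

I ≈ (0.145833/2) × 623.889974 = 45.491977
Exact value: 45.438477
Error: 0.053501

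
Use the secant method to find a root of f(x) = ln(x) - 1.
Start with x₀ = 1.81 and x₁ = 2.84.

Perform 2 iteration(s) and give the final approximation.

f(x) = ln(x) - 1
x₀ = 1.81, x₁ = 2.84

Secant formula: x_{n+1} = x_n - f(x_n)(x_n - x_{n-1})/(f(x_n) - f(x_{n-1}))

Iteration 1:
  f(1.810000) = -0.406673
  f(2.840000) = 0.043804
  x_2 = 2.840000 - 0.043804×(2.840000 - 1.810000)/(0.043804 - (-0.406673))
       = 2.739844
Iteration 2:
  f(2.840000) = 0.043804
  f(2.739844) = 0.007901
  x_3 = 2.739844 - 0.007901×(2.739844 - 2.840000)/(0.007901 - 0.043804)
       = 2.717803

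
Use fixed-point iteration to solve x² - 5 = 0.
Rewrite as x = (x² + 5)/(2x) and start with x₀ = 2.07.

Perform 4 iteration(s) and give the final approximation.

Equation: x² - 5 = 0
Fixed-point form: x = (x² + 5)/(2x)
x₀ = 2.07

x_1 = g(2.070000) = 2.242729
x_2 = g(2.242729) = 2.236078
x_3 = g(2.236078) = 2.236068
x_4 = g(2.236068) = 2.236068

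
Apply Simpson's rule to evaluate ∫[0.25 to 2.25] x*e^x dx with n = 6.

f(x) = x*e^x
a = 0.25, b = 2.25, n = 6
h = (b - a)/n = 0.333333

Simpson's rule: (h/3)[f(x₀) + 4f(x₁) + 2f(x₂) + ... + f(xₙ)]

x_0 = 0.2500, f(x_0) = 0.321006, coefficient = 1
x_1 = 0.5833, f(x_1) = 1.045334, coefficient = 4
x_2 = 0.9167, f(x_2) = 2.292528, coefficient = 2
x_3 = 1.2500, f(x_3) = 4.362929, coefficient = 4
x_4 = 1.5833, f(x_4) = 7.712679, coefficient = 2
x_5 = 1.9167, f(x_5) = 13.029998, coefficient = 4
x_6 = 2.2500, f(x_6) = 21.347406, coefficient = 1

I ≈ (0.333333/3) × 115.431872 = 12.825764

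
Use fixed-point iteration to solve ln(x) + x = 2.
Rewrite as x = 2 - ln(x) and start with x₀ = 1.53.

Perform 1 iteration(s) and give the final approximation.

Equation: ln(x) + x = 2
Fixed-point form: x = 2 - ln(x)
x₀ = 1.53

x_1 = g(1.530000) = 1.574732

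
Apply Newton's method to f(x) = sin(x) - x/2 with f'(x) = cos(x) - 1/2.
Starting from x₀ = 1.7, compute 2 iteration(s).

f(x) = sin(x) - x/2
f'(x) = cos(x) - 1/2
x₀ = 1.7

Newton-Raphson formula: x_{n+1} = x_n - f(x_n)/f'(x_n)

Iteration 1:
  f(1.700000) = 0.141665
  f'(1.700000) = -0.628844
  x_1 = 1.700000 - 0.141665/(-0.628844) = 1.925278
Iteration 2:
  f(1.925278) = -0.024812
  f'(1.925278) = -0.847104
  x_2 = 1.925278 - (-0.024812)/(-0.847104) = 1.895987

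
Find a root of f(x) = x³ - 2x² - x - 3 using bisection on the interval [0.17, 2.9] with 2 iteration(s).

f(x) = x³ - 2x² - x - 3
Initial interval: [0.17, 2.9]

Iteration 1:
  c_1 = (0.170000 + 2.900000)/2 = 1.535000
  f(c_1) = f(1.535000) = -5.630645
  f(a) × f(c) ≥ 0, new interval: [1.535000, 2.900000]
Iteration 2:
  c_2 = (1.535000 + 2.900000)/2 = 2.217500
  f(c_2) = f(2.217500) = -4.147986
  f(a) × f(c) ≥ 0, new interval: [2.217500, 2.900000]

After 2 iteration(s), the approximation is c_2 = 2.217500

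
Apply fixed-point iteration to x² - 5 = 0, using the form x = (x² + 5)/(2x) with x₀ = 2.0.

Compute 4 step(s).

Equation: x² - 5 = 0
Fixed-point form: x = (x² + 5)/(2x)
x₀ = 2.0

x_1 = g(2.000000) = 2.250000
x_2 = g(2.250000) = 2.236111
x_3 = g(2.236111) = 2.236068
x_4 = g(2.236068) = 2.236068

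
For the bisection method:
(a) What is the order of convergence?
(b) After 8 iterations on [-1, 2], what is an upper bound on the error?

(a) Bisection has linear (order 1) convergence; the error is halved each step.

(b) Error bound = (b-a)/2^n = (2 - (-1))/2^{8}
    = 3/2^{8}

(a) 1 (linear); (b) error ≤ 1.17e-02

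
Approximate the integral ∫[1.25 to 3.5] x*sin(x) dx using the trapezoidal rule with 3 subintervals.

f(x) = x*sin(x)
a = 1.25, b = 3.5, n = 3
h = (b - a)/n = 0.750000

Trapezoidal rule: (h/2)[f(x₀) + 2f(x₁) + 2f(x₂) + ... + f(xₙ)]

x_0 = 1.2500, f(x_0) = 1.186231, coefficient = 1
x_1 = 2.0000, f(x_1) = 1.818595, coefficient = 2
x_2 = 2.7500, f(x_2) = 1.049568, coefficient = 2
x_3 = 3.5000, f(x_3) = -1.227741, coefficient = 1

I ≈ (0.750000/2) × 5.694815 = 2.135555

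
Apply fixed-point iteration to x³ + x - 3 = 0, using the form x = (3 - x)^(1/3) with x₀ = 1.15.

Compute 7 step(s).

Equation: x³ + x - 3 = 0
Fixed-point form: x = (3 - x)^(1/3)
x₀ = 1.15

x_1 = g(1.150000) = 1.227601
x_2 = g(1.227601) = 1.210191
x_3 = g(1.210191) = 1.214140
x_4 = g(1.214140) = 1.213247
x_5 = g(1.213247) = 1.213449
x_6 = g(1.213449) = 1.213403
x_7 = g(1.213403) = 1.213414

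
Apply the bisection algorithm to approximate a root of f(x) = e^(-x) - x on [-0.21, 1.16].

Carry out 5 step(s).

f(x) = e^(-x) - x
Initial interval: [-0.21, 1.16]

Iteration 1:
  c_1 = (-0.210000 + 1.160000)/2 = 0.475000
  f(c_1) = f(0.475000) = 0.146885
  f(a) × f(c) ≥ 0, new interval: [0.475000, 1.160000]
Iteration 2:
  c_2 = (0.475000 + 1.160000)/2 = 0.817500
  f(c_2) = f(0.817500) = -0.375966
  f(a) × f(c) < 0, new interval: [0.475000, 0.817500]
Iteration 3:
  c_3 = (0.475000 + 0.817500)/2 = 0.646250
  f(c_3) = f(0.646250) = -0.122243
  f(a) × f(c) < 0, new interval: [0.475000, 0.646250]
Iteration 4:
  c_4 = (0.475000 + 0.646250)/2 = 0.560625
  f(c_4) = f(0.560625) = 0.010227
  f(a) × f(c) ≥ 0, new interval: [0.560625, 0.646250]
Iteration 5:
  c_5 = (0.560625 + 0.646250)/2 = 0.603437
  f(c_5) = f(0.603437) = -0.056509
  f(a) × f(c) < 0, new interval: [0.560625, 0.603437]

After 5 iteration(s), the approximation is c_5 = 0.603437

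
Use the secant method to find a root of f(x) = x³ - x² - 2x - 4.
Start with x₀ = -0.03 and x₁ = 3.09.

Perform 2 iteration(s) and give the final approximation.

f(x) = x³ - x² - 2x - 4
x₀ = -0.03, x₁ = 3.09

Secant formula: x_{n+1} = x_n - f(x_n)(x_n - x_{n-1})/(f(x_n) - f(x_{n-1}))

Iteration 1:
  f(-0.030000) = -3.940927
  f(3.090000) = 9.775529
  x_2 = 3.090000 - 9.775529×(3.090000 - (-0.030000))/(9.775529 - (-3.940927))
       = 0.866419
Iteration 2:
  f(3.090000) = 9.775529
  f(0.866419) = -5.833115
  x_3 = 0.866419 - (-5.833115)×(0.866419 - 3.090000)/(-5.833115 - 9.775529)
       = 1.697395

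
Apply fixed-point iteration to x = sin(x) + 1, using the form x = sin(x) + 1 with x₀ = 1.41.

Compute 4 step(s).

Equation: x = sin(x) + 1
Fixed-point form: x = sin(x) + 1
x₀ = 1.41

x_1 = g(1.410000) = 1.987100
x_2 = g(1.987100) = 1.914590
x_3 = g(1.914590) = 1.941483
x_4 = g(1.941483) = 1.932079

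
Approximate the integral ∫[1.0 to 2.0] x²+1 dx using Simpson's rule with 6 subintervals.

f(x) = x²+1
a = 1.0, b = 2.0, n = 6
h = (b - a)/n = 0.166667

Simpson's rule: (h/3)[f(x₀) + 4f(x₁) + 2f(x₂) + ... + f(xₙ)]

x_0 = 1.0000, f(x_0) = 2.000000, coefficient = 1
x_1 = 1.1667, f(x_1) = 2.361111, coefficient = 4
x_2 = 1.3333, f(x_2) = 2.777778, coefficient = 2
x_3 = 1.5000, f(x_3) = 3.250000, coefficient = 4
x_4 = 1.6667, f(x_4) = 3.777778, coefficient = 2
x_5 = 1.8333, f(x_5) = 4.361111, coefficient = 4
x_6 = 2.0000, f(x_6) = 5.000000, coefficient = 1

I ≈ (0.166667/3) × 60.000000 = 3.333333
Exact value: 3.333333
Error: 0.000000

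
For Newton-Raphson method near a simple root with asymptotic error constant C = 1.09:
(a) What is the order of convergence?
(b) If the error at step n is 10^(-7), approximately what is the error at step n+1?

(a) Newton-Raphson has quadratic (order 2) convergence near simple roots.
    This means |e_{n+1}| ≈ C|e_n|².

(b) With |e_n| = 10^(-7) and C = 1.09:
    |e_{n+1}| ≈ 1.09 × (10^(-7))² = 1.09 × 10^(-14)

(a) 2 (quadratic); (b) |e_{n+1}| ≈ 1.090e-14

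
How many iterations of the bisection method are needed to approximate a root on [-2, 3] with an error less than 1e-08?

We need (b-a)/2^n ≤ 1e-08
(3 - (-2))/2^n ≤ 1e-08
5/2^n ≤ 1e-08
2^n ≥ 500000000
n ≥ log₂(500000000) = 28.90
n ≥ 29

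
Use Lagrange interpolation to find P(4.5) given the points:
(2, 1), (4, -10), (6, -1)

Lagrange interpolation formula:
P(x) = Σ yᵢ × Lᵢ(x)
where Lᵢ(x) = Π_{j≠i} (x - xⱼ)/(xᵢ - xⱼ)

L_0(4.5) = (4.5 - 4)/(2 - 4) × (4.5 - 6)/(2 - 6) = -0.093750
L_1(4.5) = (4.5 - 2)/(4 - 2) × (4.5 - 6)/(4 - 6) = 0.937500
L_2(4.5) = (4.5 - 2)/(6 - 2) × (4.5 - 4)/(6 - 4) = 0.156250

P(4.5) = 1×L_0(4.5) + (-10)×L_1(4.5) + (-1)×L_2(4.5)
P(4.5) = -9.625000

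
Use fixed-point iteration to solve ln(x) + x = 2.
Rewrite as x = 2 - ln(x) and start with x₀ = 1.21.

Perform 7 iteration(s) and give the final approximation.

Equation: ln(x) + x = 2
Fixed-point form: x = 2 - ln(x)
x₀ = 1.21

x_1 = g(1.210000) = 1.809380
x_2 = g(1.809380) = 1.407016
x_3 = g(1.407016) = 1.658529
x_4 = g(1.658529) = 1.494069
x_5 = g(1.494069) = 1.598497
x_6 = g(1.598497) = 1.530936
x_7 = g(1.530936) = 1.574120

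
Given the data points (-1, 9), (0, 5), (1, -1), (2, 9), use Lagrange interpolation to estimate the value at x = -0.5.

Lagrange interpolation formula:
P(x) = Σ yᵢ × Lᵢ(x)
where Lᵢ(x) = Π_{j≠i} (x - xⱼ)/(xᵢ - xⱼ)

L_0(-0.5) = (-0.5 - 0)/(-1 - 0) × (-0.5 - 1)/(-1 - 1) × (-0.5 - 2)/(-1 - 2) = 0.312500
L_1(-0.5) = (-0.5 - (-1))/(0 - (-1)) × (-0.5 - 1)/(0 - 1) × (-0.5 - 2)/(0 - 2) = 0.937500
L_2(-0.5) = (-0.5 - (-1))/(1 - (-1)) × (-0.5 - 0)/(1 - 0) × (-0.5 - 2)/(1 - 2) = -0.312500
L_3(-0.5) = (-0.5 - (-1))/(2 - (-1)) × (-0.5 - 0)/(2 - 0) × (-0.5 - 1)/(2 - 1) = 0.062500

P(-0.5) = 9×L_0(-0.5) + 5×L_1(-0.5) + (-1)×L_2(-0.5) + 9×L_3(-0.5)
P(-0.5) = 8.375000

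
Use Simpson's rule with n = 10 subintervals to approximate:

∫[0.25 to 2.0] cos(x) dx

f(x) = cos(x)
a = 0.25, b = 2.0, n = 10
h = (b - a)/n = 0.175000

Simpson's rule: (h/3)[f(x₀) + 4f(x₁) + 2f(x₂) + ... + f(xₙ)]

x_0 = 0.2500, f(x_0) = 0.968912, coefficient = 1
x_1 = 0.4250, f(x_1) = 0.911039, coefficient = 4
x_2 = 0.6000, f(x_2) = 0.825336, coefficient = 2
x_3 = 0.7750, f(x_3) = 0.714421, coefficient = 4
x_4 = 0.9500, f(x_4) = 0.581683, coefficient = 2
x_5 = 1.1250, f(x_5) = 0.431177, coefficient = 4
x_6 = 1.3000, f(x_6) = 0.267499, coefficient = 2
x_7 = 1.4750, f(x_7) = 0.095650, coefficient = 4
x_8 = 1.6500, f(x_8) = -0.079121, coefficient = 2
x_9 = 1.8250, f(x_9) = -0.251475, coefficient = 4
x_10 = 2.0000, f(x_10) = -0.416147, coefficient = 1

I ≈ (0.175000/3) × 11.346804 = 0.661897
Exact value: 0.661893
Error: 0.000003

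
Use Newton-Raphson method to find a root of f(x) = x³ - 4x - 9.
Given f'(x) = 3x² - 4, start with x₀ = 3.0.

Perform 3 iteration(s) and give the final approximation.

f(x) = x³ - 4x - 9
f'(x) = 3x² - 4
x₀ = 3.0

Newton-Raphson formula: x_{n+1} = x_n - f(x_n)/f'(x_n)

Iteration 1:
  f(3.000000) = 6.000000
  f'(3.000000) = 23.000000
  x_1 = 3.000000 - 6.000000/23.000000 = 2.739130
Iteration 2:
  f(2.739130) = 0.594723
  f'(2.739130) = 18.508507
  x_2 = 2.739130 - 0.594723/18.508507 = 2.706998
Iteration 3:
  f(2.706998) = 0.008451
  f'(2.706998) = 17.983514
  x_3 = 2.706998 - 0.008451/17.983514 = 2.706528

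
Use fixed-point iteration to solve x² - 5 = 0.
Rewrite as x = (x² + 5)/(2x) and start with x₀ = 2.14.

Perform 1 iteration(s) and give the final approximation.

Equation: x² - 5 = 0
Fixed-point form: x = (x² + 5)/(2x)
x₀ = 2.14

x_1 = g(2.140000) = 2.238224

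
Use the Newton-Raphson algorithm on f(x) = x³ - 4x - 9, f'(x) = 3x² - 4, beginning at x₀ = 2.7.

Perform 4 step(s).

f(x) = x³ - 4x - 9
f'(x) = 3x² - 4
x₀ = 2.7

Newton-Raphson formula: x_{n+1} = x_n - f(x_n)/f'(x_n)

Iteration 1:
  f(2.700000) = -0.117000
  f'(2.700000) = 17.870000
  x_1 = 2.700000 - (-0.117000)/17.870000 = 2.706547
Iteration 2:
  f(2.706547) = 0.000348
  f'(2.706547) = 17.976195
  x_2 = 2.706547 - 0.000348/17.976195 = 2.706528
Iteration 3:
  f(2.706528) = 0.000000
  f'(2.706528) = 17.975881
  x_3 = 2.706528 - 0.000000/17.975881 = 2.706528
Iteration 4:
  f(2.706528) = 0.000000
  f'(2.706528) = 17.975881
  x_4 = 2.706528 - 0.000000/17.975881 = 2.706528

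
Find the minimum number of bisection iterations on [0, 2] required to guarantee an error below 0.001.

We need (b-a)/2^n ≤ 0.001
(2 - 0)/2^n ≤ 0.001
2/2^n ≤ 0.001
2^n ≥ 2000
n ≥ log₂(2000) = 10.97
n ≥ 11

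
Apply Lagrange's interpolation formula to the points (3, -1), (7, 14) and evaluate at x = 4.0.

Lagrange interpolation formula:
P(x) = Σ yᵢ × Lᵢ(x)
where Lᵢ(x) = Π_{j≠i} (x - xⱼ)/(xᵢ - xⱼ)

L_0(4.0) = (4.0 - 7)/(3 - 7) = 0.750000
L_1(4.0) = (4.0 - 3)/(7 - 3) = 0.250000

P(4.0) = (-1)×L_0(4.0) + 14×L_1(4.0)
P(4.0) = 2.750000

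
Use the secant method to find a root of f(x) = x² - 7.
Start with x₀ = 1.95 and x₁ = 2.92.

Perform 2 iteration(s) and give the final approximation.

f(x) = x² - 7
x₀ = 1.95, x₁ = 2.92

Secant formula: x_{n+1} = x_n - f(x_n)(x_n - x_{n-1})/(f(x_n) - f(x_{n-1}))

Iteration 1:
  f(1.950000) = -3.197500
  f(2.920000) = 1.526400
  x_2 = 2.920000 - 1.526400×(2.920000 - 1.950000)/(1.526400 - (-3.197500))
       = 2.606571
Iteration 2:
  f(2.920000) = 1.526400
  f(2.606571) = -0.205788
  x_3 = 2.606571 - (-0.205788)×(2.606571 - 2.920000)/(-0.205788 - 1.526400)
       = 2.643807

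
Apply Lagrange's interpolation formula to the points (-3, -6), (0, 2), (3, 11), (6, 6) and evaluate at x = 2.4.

Lagrange interpolation formula:
P(x) = Σ yᵢ × Lᵢ(x)
where Lᵢ(x) = Π_{j≠i} (x - xⱼ)/(xᵢ - xⱼ)

L_0(2.4) = (2.4 - 0)/(-3 - 0) × (2.4 - 3)/(-3 - 3) × (2.4 - 6)/(-3 - 6) = -0.032000
L_1(2.4) = (2.4 - (-3))/(0 - (-3)) × (2.4 - 3)/(0 - 3) × (2.4 - 6)/(0 - 6) = 0.216000
L_2(2.4) = (2.4 - (-3))/(3 - (-3)) × (2.4 - 0)/(3 - 0) × (2.4 - 6)/(3 - 6) = 0.864000
L_3(2.4) = (2.4 - (-3))/(6 - (-3)) × (2.4 - 0)/(6 - 0) × (2.4 - 3)/(6 - 3) = -0.048000

P(2.4) = (-6)×L_0(2.4) + 2×L_1(2.4) + 11×L_2(2.4) + 6×L_3(2.4)
P(2.4) = 9.840000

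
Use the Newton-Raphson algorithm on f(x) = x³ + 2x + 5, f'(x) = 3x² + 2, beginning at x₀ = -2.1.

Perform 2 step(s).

f(x) = x³ + 2x + 5
f'(x) = 3x² + 2
x₀ = -2.1

Newton-Raphson formula: x_{n+1} = x_n - f(x_n)/f'(x_n)

Iteration 1:
  f(-2.100000) = -8.461000
  f'(-2.100000) = 15.230000
  x_1 = -2.100000 - (-8.461000)/15.230000 = -1.544452
Iteration 2:
  f(-1.544452) = -1.772932
  f'(-1.544452) = 9.155994
  x_2 = -1.544452 - (-1.772932)/9.155994 = -1.350815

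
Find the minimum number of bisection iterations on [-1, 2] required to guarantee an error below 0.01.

We need (b-a)/2^n ≤ 0.01
(2 - (-1))/2^n ≤ 0.01
3/2^n ≤ 0.01
2^n ≥ 300
n ≥ log₂(300) = 8.23
n ≥ 9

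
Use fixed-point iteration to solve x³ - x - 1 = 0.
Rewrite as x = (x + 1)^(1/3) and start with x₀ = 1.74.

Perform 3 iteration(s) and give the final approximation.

Equation: x³ - x - 1 = 0
Fixed-point form: x = (x + 1)^(1/3)
x₀ = 1.74

x_1 = g(1.740000) = 1.399319
x_2 = g(1.399319) = 1.338739
x_3 = g(1.338739) = 1.327376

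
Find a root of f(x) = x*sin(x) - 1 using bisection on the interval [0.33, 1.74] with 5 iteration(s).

f(x) = x*sin(x) - 1
Initial interval: [0.33, 1.74]

Iteration 1:
  c_1 = (0.330000 + 1.740000)/2 = 1.035000
  f(c_1) = f(1.035000) = -0.110042
  f(a) × f(c) ≥ 0, new interval: [1.035000, 1.740000]
Iteration 2:
  c_2 = (1.035000 + 1.740000)/2 = 1.387500
  f(c_2) = f(1.387500) = 0.364257
  f(a) × f(c) < 0, new interval: [1.035000, 1.387500]
Iteration 3:
  c_3 = (1.035000 + 1.387500)/2 = 1.211250
  f(c_3) = f(1.211250) = 0.133798
  f(a) × f(c) < 0, new interval: [1.035000, 1.211250]
Iteration 4:
  c_4 = (1.035000 + 1.211250)/2 = 1.123125
  f(c_4) = f(1.123125) = 0.012450
  f(a) × f(c) < 0, new interval: [1.035000, 1.123125]
Iteration 5:
  c_5 = (1.035000 + 1.123125)/2 = 1.079063
  f(c_5) = f(1.079063) = -0.048790
  f(a) × f(c) ≥ 0, new interval: [1.079063, 1.123125]

After 5 iteration(s), the approximation is c_5 = 1.079063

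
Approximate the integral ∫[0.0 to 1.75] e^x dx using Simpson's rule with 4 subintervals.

f(x) = e^x
a = 0.0, b = 1.75, n = 4
h = (b - a)/n = 0.437500

Simpson's rule: (h/3)[f(x₀) + 4f(x₁) + 2f(x₂) + ... + f(xₙ)]

x_0 = 0.0000, f(x_0) = 1.000000, coefficient = 1
x_1 = 0.4375, f(x_1) = 1.548830, coefficient = 4
x_2 = 0.8750, f(x_2) = 2.398875, coefficient = 2
x_3 = 1.3125, f(x_3) = 3.715451, coefficient = 4
x_4 = 1.7500, f(x_4) = 5.754603, coefficient = 1

I ≈ (0.437500/3) × 32.609477 = 4.755549
Exact value: 4.754603
Error: 0.000946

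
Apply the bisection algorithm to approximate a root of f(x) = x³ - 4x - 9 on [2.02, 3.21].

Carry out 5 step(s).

f(x) = x³ - 4x - 9
Initial interval: [2.02, 3.21]

Iteration 1:
  c_1 = (2.020000 + 3.210000)/2 = 2.615000
  f(c_1) = f(2.615000) = -1.578042
  f(a) × f(c) ≥ 0, new interval: [2.615000, 3.210000]
Iteration 2:
  c_2 = (2.615000 + 3.210000)/2 = 2.912500
  f(c_2) = f(2.912500) = 4.055736
  f(a) × f(c) < 0, new interval: [2.615000, 2.912500]
Iteration 3:
  c_3 = (2.615000 + 2.912500)/2 = 2.763750
  f(c_3) = f(2.763750) = 1.055390
  f(a) × f(c) < 0, new interval: [2.615000, 2.763750]
Iteration 4:
  c_4 = (2.615000 + 2.763750)/2 = 2.689375
  f(c_4) = f(2.689375) = -0.305956
  f(a) × f(c) ≥ 0, new interval: [2.689375, 2.763750]
Iteration 5:
  c_5 = (2.689375 + 2.763750)/2 = 2.726562
  f(c_5) = f(2.726562) = 0.363406
  f(a) × f(c) < 0, new interval: [2.689375, 2.726562]

After 5 iteration(s), the approximation is c_5 = 2.726562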